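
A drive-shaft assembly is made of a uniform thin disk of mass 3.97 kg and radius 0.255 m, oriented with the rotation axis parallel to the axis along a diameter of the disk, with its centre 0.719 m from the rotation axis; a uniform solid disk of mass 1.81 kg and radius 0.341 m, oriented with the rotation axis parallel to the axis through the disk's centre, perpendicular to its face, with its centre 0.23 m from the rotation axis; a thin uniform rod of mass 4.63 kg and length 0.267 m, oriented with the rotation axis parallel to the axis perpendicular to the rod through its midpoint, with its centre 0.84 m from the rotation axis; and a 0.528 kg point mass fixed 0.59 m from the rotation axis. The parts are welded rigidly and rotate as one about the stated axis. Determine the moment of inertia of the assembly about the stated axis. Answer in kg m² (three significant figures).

Thin disk: I_cm = (1/4)MR² = (1/4)(3.97)(0.255)² = 0.064537 kg m²; centre at d = 0.719 m, so the parallel axis theorem gives I = 0.064537 + (3.97)(0.719)² = 2.1169 kg m².
Solid disk: I_cm = (1/2)MR² = (1/2)(1.81)(0.341)² = 0.10523 kg m²; centre at d = 0.23 m, so the parallel axis theorem gives I = 0.10523 + (1.81)(0.23)² = 0.20098 kg m².
Thin rod: I_cm = (1/12)ML² = (1/12)(4.63)(0.267)² = 0.027506 kg m²; centre at d = 0.84 m, so the parallel axis theorem gives I = 0.027506 + (4.63)(0.84)² = 3.2944 kg m².
Point mass: I_cm = 0; centre at d = 0.59 m, so the parallel axis theorem gives I = 0 + (0.528)(0.59)² = 0.1838 kg m².
Total I = 2.1169 + 0.20098 + 3.2944 + 0.1838 = 5.7961 kg m².

5.80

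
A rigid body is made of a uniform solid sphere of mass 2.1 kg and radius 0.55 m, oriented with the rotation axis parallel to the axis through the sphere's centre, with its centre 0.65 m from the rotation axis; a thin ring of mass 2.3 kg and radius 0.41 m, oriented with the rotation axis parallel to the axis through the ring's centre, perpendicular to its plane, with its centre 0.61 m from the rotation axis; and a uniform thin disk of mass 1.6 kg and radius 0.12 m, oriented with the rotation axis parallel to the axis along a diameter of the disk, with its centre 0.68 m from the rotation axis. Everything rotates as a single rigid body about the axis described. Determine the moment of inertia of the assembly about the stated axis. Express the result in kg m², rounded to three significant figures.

Solid sphere: I_cm = (2/5)MR² = (2/5)(2.1)(0.55)² = 0.2541 kg m²; centre at d = 0.65 m, so I = I_cm + Md² gives I = 0.2541 + (2.1)(0.65)² = 1.1414 kg m².
Thin ring: I_cm = MR² = (2.3)(0.41)² = 0.38663 kg m²; centre at d = 0.61 m, so I = I_cm + Md² gives I = 0.38663 + (2.3)(0.61)² = 1.2425 kg m².
Thin disk: I_cm = (1/4)MR² = (1/4)(1.6)(0.12)² = 0.00576 kg m²; centre at d = 0.68 m, so I = I_cm + Md² gives I = 0.00576 + (1.6)(0.68)² = 0.7456 kg m².
Total I = 1.1414 + 1.2425 + 0.7456 = 3.1294 kg m².

3.13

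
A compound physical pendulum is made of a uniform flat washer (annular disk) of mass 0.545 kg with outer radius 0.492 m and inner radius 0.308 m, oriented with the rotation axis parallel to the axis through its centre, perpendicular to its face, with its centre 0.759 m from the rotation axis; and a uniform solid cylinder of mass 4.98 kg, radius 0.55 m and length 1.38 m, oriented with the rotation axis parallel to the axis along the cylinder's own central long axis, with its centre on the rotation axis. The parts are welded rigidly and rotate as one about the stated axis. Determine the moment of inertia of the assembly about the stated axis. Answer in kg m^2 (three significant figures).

1.16

Annular disk: I_cm = (1/2)M(R²+r²) = (1/2)(0.545)[(0.492)² + (0.308)²] = 0.091813 kg m^2; centre at d = 0.759 m, so the parallel axis theorem gives I = 0.091813 + (0.545)(0.759)² = 0.40578 kg m^2.
Solid cylinder: I_cm = (1/2)MR² = (1/2)(4.98)(0.55)² = 0.75323 kg m^2; axis through the centre, so I = 0.75323 kg m^2.
Total I = 0.40578 + 0.75323 = 1.159 kg m^2.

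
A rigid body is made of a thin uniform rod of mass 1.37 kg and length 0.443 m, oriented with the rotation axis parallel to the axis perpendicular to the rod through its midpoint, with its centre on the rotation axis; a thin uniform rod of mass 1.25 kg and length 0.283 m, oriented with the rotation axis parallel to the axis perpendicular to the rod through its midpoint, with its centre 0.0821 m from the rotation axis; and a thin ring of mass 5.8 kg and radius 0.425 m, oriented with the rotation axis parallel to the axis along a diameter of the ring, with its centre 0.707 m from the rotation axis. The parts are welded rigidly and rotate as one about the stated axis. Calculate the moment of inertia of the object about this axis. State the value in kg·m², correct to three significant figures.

Thin rod: I_cm = (1/12)ML² = (1/12)(1.37)(0.443)² = 0.022405 kg·m²; axis through the centre, so I = 0.022405 kg·m².
Thin rod: I_cm = (1/12)ML² = (1/12)(1.25)(0.283)² = 0.0083426 kg·m²; centre at d = 0.0821 m, so I = I_cm + Md² gives I = 0.0083426 + (1.25)(0.0821)² = 0.016768 kg·m².
Thin ring: I_cm = (1/2)MR² = (1/2)(5.8)(0.425)² = 0.52381 kg·m²; centre at d = 0.707 m, so I = I_cm + Md² gives I = 0.52381 + (5.8)(0.707)² = 3.4229 kg·m².
Total I = 0.022405 + 0.016768 + 3.4229 = 3.4621 kg·m².

3.46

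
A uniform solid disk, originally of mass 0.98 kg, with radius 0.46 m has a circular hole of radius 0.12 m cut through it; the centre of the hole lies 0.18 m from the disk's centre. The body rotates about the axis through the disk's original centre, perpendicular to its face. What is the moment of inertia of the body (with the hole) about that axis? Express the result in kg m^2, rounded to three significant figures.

Unpierced body about its centre: I₀ = (1/2)MR² = (1/2)(0.98)(0.46)² = 0.10368 kg m^2.
The removed disk has mass m = M·(r/R)² = (0.98)(0.12/0.46)² = 0.066692 kg (same uniform areal density).
Its moment of inertia about the rotation axis (parallel-axis theorem): I_hole = (1/2)mr² + md² = (1/2)(0.066692)(0.12)² + (0.066692)(0.18)² = 0.002641 kg m^2.
Treating the hole as negative mass, I = I₀ − I_hole = 0.10368 − 0.002641 = 0.10104 kg m^2.

0.101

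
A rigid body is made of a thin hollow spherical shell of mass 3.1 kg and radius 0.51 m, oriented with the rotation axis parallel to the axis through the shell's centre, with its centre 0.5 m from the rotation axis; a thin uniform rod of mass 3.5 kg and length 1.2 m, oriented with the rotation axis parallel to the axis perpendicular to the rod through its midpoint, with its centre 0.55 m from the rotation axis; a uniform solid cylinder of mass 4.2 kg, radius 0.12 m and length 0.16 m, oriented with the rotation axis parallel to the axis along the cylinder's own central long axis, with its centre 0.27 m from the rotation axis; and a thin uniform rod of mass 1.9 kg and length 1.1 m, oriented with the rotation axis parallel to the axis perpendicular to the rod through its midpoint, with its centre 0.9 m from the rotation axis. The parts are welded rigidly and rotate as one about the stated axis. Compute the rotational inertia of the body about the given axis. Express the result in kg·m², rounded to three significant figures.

Spherical shell: I_cm = (2/3)MR² = (2/3)(3.1)(0.51)² = 0.53754 kg·m²; centre at d = 0.5 m, so the parallel axis theorem gives I = 0.53754 + (3.1)(0.5)² = 1.3125 kg·m².
Thin rod: I_cm = (1/12)ML² = (1/12)(3.5)(1.2)² = 0.42 kg·m²; centre at d = 0.55 m, so the parallel axis theorem gives I = 0.42 + (3.5)(0.55)² = 1.4788 kg·m².
Solid cylinder: I_cm = (1/2)MR² = (1/2)(4.2)(0.12)² = 0.03024 kg·m²; centre at d = 0.27 m, so the parallel axis theorem gives I = 0.03024 + (4.2)(0.27)² = 0.33642 kg·m².
Thin rod: I_cm = (1/12)ML² = (1/12)(1.9)(1.1)² = 0.19158 kg·m²; centre at d = 0.9 m, so the parallel axis theorem gives I = 0.19158 + (1.9)(0.9)² = 1.7306 kg·m².
Total I = 1.3125 + 1.4788 + 0.33642 + 1.7306 = 4.8583 kg·m².

4.86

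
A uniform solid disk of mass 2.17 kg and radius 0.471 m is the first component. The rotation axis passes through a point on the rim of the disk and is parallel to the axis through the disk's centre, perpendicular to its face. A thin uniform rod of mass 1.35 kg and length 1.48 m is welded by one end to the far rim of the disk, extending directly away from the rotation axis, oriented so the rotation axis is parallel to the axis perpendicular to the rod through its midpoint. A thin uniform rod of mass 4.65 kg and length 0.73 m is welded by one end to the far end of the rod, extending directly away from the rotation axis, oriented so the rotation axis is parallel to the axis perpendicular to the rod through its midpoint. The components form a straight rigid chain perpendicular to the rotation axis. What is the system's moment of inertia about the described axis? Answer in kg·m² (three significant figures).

41.1

Solid disk: I_cm = (1/2)MR² = (1/2)(2.17)(0.471)² = 0.2407 kg·m²; centre at d = 0.471 m, so I = I_cm + Md² gives I = 0.2407 + (2.17)(0.471)² = 0.72209 kg·m².
Thin rod: I_cm = (1/12)ML² = (1/12)(1.35)(1.48)² = 0.24642 kg·m²; centre at d = 0.471 + 0.471 + 0.74 = 1.682 m, so I = I_cm + Md² gives I = 0.24642 + (1.35)(1.682)² = 4.0657 kg·m².
Thin rod: I_cm = (1/12)ML² = (1/12)(4.65)(0.73)² = 0.2065 kg·m²; centre at d = 0.471 + 0.471 + 0.74 + 0.74 + 0.365 = 2.787 m, so I = I_cm + Md² gives I = 0.2065 + (4.65)(2.787)² = 36.325 kg·m².
Total I = 0.72209 + 4.0657 + 36.325 = 41.113 kg·m².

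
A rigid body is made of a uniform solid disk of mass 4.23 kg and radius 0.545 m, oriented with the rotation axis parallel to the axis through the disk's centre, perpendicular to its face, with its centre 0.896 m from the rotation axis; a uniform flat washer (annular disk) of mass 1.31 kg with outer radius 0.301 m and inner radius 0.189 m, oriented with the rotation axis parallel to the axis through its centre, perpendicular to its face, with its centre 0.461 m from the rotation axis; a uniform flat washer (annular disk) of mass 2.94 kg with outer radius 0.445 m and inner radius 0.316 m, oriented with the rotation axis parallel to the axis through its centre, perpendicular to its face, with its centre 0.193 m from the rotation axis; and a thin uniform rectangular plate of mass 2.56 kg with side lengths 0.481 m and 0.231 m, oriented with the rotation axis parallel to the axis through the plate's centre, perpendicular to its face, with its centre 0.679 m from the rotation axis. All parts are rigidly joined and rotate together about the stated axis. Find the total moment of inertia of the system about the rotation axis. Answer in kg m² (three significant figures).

Solid disk: I_cm = (1/2)MR² = (1/2)(4.23)(0.545)² = 0.62821 kg m²; centre at d = 0.896 m, so the parallel axis theorem gives I = 0.62821 + (4.23)(0.896)² = 4.0241 kg m².
Annular disk: I_cm = (1/2)M(R²+r²) = (1/2)(1.31)[(0.301)² + (0.189)²] = 0.082741 kg m²; centre at d = 0.461 m, so the parallel axis theorem gives I = 0.082741 + (1.31)(0.461)² = 0.36114 kg m².
Annular disk: I_cm = (1/2)M(R²+r²) = (1/2)(2.94)[(0.445)² + (0.316)²] = 0.43789 kg m²; centre at d = 0.193 m, so the parallel axis theorem gives I = 0.43789 + (2.94)(0.193)² = 0.5474 kg m².
Rectangular plate: I_cm = (1/12)M(a²+b²) = (1/12)(2.56)[(0.481)² + (0.231)²] = 0.060741 kg m²; centre at d = 0.679 m, so the parallel axis theorem gives I = 0.060741 + (2.56)(0.679)² = 1.241 kg m².
Total I = 4.0241 + 0.36114 + 0.5474 + 1.241 = 6.1737 kg m².

6.17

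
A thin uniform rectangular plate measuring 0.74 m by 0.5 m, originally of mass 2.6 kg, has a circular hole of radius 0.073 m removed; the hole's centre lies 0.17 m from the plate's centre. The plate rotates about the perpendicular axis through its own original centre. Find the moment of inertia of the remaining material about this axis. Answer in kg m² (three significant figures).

0.169

Unpierced body about its centre: I₀ = (1/12)M(a²+b²) = (1/12)(2.6)[(0.74)² + (0.5)²] = 0.17281 kg m².
The removed disk has mass m = M·πr²/(ab) = (2.6)·π(0.073)²/(0.74·0.5) = 0.11764 kg (same uniform areal density).
Its moment of inertia about the rotation axis (parallel-axis theorem): I_hole = (1/2)mr² + md² = (1/2)(0.11764)(0.073)² + (0.11764)(0.17)² = 0.0037134 kg m².
Treating the hole as negative mass, I = I₀ − I_hole = 0.17281 − 0.0037134 = 0.1691 kg m².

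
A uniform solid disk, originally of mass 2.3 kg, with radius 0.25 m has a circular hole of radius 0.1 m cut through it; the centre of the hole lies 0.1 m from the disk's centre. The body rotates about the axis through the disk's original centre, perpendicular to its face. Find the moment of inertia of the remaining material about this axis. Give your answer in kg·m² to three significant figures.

Unpierced body about its centre: I₀ = (1/2)MR² = (1/2)(2.3)(0.25)² = 0.071875 kg·m².
The removed disk has mass m = M·(r/R)² = (2.3)(0.1/0.25)² = 0.368 kg (same uniform areal density).
Its moment of inertia about the rotation axis (parallel-axis theorem): I_hole = (1/2)mr² + md² = (1/2)(0.368)(0.1)² + (0.368)(0.1)² = 0.00552 kg·m².
Treating the hole as negative mass, I = I₀ − I_hole = 0.071875 − 0.00552 = 0.066355 kg·m².

0.0664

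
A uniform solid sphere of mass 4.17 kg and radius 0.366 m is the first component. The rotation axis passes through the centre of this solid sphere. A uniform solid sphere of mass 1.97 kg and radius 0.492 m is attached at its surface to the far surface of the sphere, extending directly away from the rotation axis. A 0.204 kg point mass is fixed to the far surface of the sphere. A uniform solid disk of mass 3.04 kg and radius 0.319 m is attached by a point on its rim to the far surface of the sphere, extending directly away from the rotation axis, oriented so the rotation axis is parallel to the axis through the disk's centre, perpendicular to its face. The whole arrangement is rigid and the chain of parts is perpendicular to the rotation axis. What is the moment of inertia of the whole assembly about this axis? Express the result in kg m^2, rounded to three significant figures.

10.9

Solid sphere: I_cm = (2/5)MR² = (2/5)(4.17)(0.366)² = 0.22344 kg m^2; axis through the centre, so I = 0.22344 kg m^2.
Solid sphere: I_cm = (2/5)MR² = (2/5)(1.97)(0.492)² = 0.19075 kg m^2; centre at d = 0.366 + 0.492 = 0.858 m, so I = I_cm + Md² gives I = 0.19075 + (1.97)(0.858)² = 1.641 kg m^2.
Point mass: I_cm = 0; centre at d = 0.366 + 0.492 + 0.492 = 1.35 m, so I = I_cm + Md² gives I = 0 + (0.204)(1.35)² = 0.37179 kg m^2.
Solid disk: I_cm = (1/2)MR² = (1/2)(3.04)(0.319)² = 0.15468 kg m^2; centre at d = 0.366 + 0.492 + 0.492 + 0.319 = 1.669 m, so I = I_cm + Md² gives I = 0.15468 + (3.04)(1.669)² = 8.6228 kg m^2.
Total I = 0.22344 + 1.641 + 0.37179 + 8.6228 = 10.859 kg m^2.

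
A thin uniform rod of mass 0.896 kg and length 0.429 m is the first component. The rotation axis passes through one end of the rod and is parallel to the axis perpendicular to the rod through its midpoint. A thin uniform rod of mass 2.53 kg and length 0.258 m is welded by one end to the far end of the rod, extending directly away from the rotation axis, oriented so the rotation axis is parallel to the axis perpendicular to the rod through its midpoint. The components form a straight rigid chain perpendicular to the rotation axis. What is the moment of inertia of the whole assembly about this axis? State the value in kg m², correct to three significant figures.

Thin rod: I_cm = (1/12)ML² = (1/12)(0.896)(0.429)² = 0.013742 kg m²; centre at d = 0.2145 m, so the parallel axis theorem gives I = 0.013742 + (0.896)(0.2145)² = 0.054967 kg m².
Thin rod: I_cm = (1/12)ML² = (1/12)(2.53)(0.258)² = 0.014034 kg m²; centre at d = 0.2145 + 0.2145 + 0.129 = 0.558 m, so the parallel axis theorem gives I = 0.014034 + (2.53)(0.558)² = 0.80178 kg m².
Total I = 0.054967 + 0.80178 = 0.85675 kg m².

0.857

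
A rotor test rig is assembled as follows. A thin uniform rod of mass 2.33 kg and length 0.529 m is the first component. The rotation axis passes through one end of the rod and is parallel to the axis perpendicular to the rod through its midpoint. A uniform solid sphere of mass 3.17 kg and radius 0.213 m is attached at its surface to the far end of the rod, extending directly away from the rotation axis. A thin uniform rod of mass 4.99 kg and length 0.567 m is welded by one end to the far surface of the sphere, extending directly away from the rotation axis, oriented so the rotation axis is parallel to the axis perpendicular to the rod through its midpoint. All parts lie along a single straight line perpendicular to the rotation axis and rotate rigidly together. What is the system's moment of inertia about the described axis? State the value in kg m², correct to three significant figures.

9.81

Thin rod: I_cm = (1/12)ML² = (1/12)(2.33)(0.529)² = 0.054336 kg m²; centre at d = 0.2645 m, so the parallel axis theorem gives I = 0.054336 + (2.33)(0.2645)² = 0.21734 kg m².
Solid sphere: I_cm = (2/5)MR² = (2/5)(3.17)(0.213)² = 0.057528 kg m²; centre at d = 0.2645 + 0.2645 + 0.213 = 0.742 m, so the parallel axis theorem gives I = 0.057528 + (3.17)(0.742)² = 1.8028 kg m².
Thin rod: I_cm = (1/12)ML² = (1/12)(4.99)(0.567)² = 0.13369 kg m²; centre at d = 0.2645 + 0.2645 + 0.213 + 0.213 + 0.2835 = 1.2385 m, so the parallel axis theorem gives I = 0.13369 + (4.99)(1.2385)² = 7.7878 kg m².
Total I = 0.21734 + 1.8028 + 7.7878 = 9.8079 kg m².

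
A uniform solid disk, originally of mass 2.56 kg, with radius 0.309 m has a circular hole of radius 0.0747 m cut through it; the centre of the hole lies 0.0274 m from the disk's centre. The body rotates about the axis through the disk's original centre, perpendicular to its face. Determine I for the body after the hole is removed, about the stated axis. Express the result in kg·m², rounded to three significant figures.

0.122

Unpierced body about its centre: I₀ = (1/2)MR² = (1/2)(2.56)(0.309)² = 0.12222 kg·m².
The removed disk has mass m = M·(r/R)² = (2.56)(0.0747/0.309)² = 0.14961 kg (same uniform areal density).
Its moment of inertia about the rotation axis (parallel-axis theorem): I_hole = (1/2)mr² + md² = (1/2)(0.14961)(0.0747)² + (0.14961)(0.0274)² = 0.00052974 kg·m².
Treating the hole as negative mass, I = I₀ − I_hole = 0.12222 − 0.00052974 = 0.12169 kg·m².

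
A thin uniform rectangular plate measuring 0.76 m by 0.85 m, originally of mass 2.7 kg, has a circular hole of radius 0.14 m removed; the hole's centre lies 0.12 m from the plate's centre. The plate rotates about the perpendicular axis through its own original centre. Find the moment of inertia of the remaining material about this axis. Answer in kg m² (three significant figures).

Unpierced body about its centre: I₀ = (1/12)M(a²+b²) = (1/12)(2.7)[(0.76)² + (0.85)²] = 0.29252 kg m².
The removed disk has mass m = M·πr²/(ab) = (2.7)·π(0.14)²/(0.76·0.85) = 0.25736 kg (same uniform areal density).
Its moment of inertia about the rotation axis (parallel-axis theorem): I_hole = (1/2)mr² + md² = (1/2)(0.25736)(0.14)² + (0.25736)(0.12)² = 0.0062281 kg m².
Treating the hole as negative mass, I = I₀ − I_hole = 0.29252 − 0.0062281 = 0.28629 kg m².

0.286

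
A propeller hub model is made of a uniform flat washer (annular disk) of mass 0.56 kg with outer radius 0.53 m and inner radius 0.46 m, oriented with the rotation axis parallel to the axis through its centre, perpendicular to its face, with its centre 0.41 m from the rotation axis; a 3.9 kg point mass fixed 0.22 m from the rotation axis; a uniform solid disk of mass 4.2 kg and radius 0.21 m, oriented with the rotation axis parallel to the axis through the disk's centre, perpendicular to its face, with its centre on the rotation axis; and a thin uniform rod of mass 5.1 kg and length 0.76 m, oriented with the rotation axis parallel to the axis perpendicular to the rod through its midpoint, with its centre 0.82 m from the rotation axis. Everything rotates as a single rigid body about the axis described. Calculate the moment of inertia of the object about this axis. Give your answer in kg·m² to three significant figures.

Annular disk: I_cm = (1/2)M(R²+r²) = (1/2)(0.56)[(0.53)² + (0.46)²] = 0.1379 kg·m²; centre at d = 0.41 m, so the parallel axis theorem gives I = 0.1379 + (0.56)(0.41)² = 0.23204 kg·m².
Point mass: I_cm = 0; centre at d = 0.22 m, so the parallel axis theorem gives I = 0 + (3.9)(0.22)² = 0.18876 kg·m².
Solid disk: I_cm = (1/2)MR² = (1/2)(4.2)(0.21)² = 0.09261 kg·m²; axis through the centre, so I = 0.09261 kg·m².
Thin rod: I_cm = (1/12)ML² = (1/12)(5.1)(0.76)² = 0.24548 kg·m²; centre at d = 0.82 m, so the parallel axis theorem gives I = 0.24548 + (5.1)(0.82)² = 3.6747 kg·m².
Total I = 0.23204 + 0.18876 + 0.09261 + 3.6747 = 4.1881 kg·m².

4.19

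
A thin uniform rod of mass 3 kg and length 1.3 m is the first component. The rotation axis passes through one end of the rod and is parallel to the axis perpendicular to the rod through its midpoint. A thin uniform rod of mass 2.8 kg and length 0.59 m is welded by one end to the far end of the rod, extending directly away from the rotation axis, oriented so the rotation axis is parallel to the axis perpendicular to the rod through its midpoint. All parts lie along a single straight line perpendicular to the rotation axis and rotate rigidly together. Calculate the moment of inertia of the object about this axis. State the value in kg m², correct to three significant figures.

8.89

Thin rod: I_cm = (1/12)ML² = (1/12)(3)(1.3)² = 0.4225 kg m²; centre at d = 0.65 m, so I = I_cm + Md² gives I = 0.4225 + (3)(0.65)² = 1.69 kg m².
Thin rod: I_cm = (1/12)ML² = (1/12)(2.8)(0.59)² = 0.081223 kg m²; centre at d = 0.65 + 0.65 + 0.295 = 1.595 m, so I = I_cm + Md² gives I = 0.081223 + (2.8)(1.595)² = 7.2045 kg m².
Total I = 1.69 + 7.2045 = 8.8945 kg m².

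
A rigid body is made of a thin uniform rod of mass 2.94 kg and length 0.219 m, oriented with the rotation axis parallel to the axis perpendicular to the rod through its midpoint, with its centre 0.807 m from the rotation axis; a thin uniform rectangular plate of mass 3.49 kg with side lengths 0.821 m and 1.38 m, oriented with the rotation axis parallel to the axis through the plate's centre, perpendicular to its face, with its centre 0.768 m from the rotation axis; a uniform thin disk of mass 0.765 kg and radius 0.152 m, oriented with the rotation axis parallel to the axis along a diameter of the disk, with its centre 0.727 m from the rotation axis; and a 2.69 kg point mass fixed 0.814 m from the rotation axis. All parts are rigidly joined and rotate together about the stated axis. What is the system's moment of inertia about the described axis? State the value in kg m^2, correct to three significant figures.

Thin rod: I_cm = (1/12)ML² = (1/12)(2.94)(0.219)² = 0.01175 kg m^2; centre at d = 0.807 m, so I = I_cm + Md² gives I = 0.01175 + (2.94)(0.807)² = 1.9264 kg m^2.
Rectangular plate: I_cm = (1/12)M(a²+b²) = (1/12)(3.49)[(0.821)² + (1.38)²] = 0.7499 kg m^2; centre at d = 0.768 m, so I = I_cm + Md² gives I = 0.7499 + (3.49)(0.768)² = 2.8084 kg m^2.
Thin disk: I_cm = (1/4)MR² = (1/4)(0.765)(0.152)² = 0.0044186 kg m^2; centre at d = 0.727 m, so I = I_cm + Md² gives I = 0.0044186 + (0.765)(0.727)² = 0.40874 kg m^2.
Point mass: I_cm = 0; centre at d = 0.814 m, so I = I_cm + Md² gives I = 0 + (2.69)(0.814)² = 1.7824 kg m^2.
Total I = 1.9264 + 2.8084 + 0.40874 + 1.7824 = 6.9259 kg m^2.

6.93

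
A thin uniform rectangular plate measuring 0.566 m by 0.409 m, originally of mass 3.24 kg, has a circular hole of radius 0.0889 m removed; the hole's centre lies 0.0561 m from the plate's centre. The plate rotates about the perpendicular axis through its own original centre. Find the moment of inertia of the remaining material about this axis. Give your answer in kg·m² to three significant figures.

Unpierced body about its centre: I₀ = (1/12)M(a²+b²) = (1/12)(3.24)[(0.566)² + (0.409)²] = 0.13166 kg·m².
The removed disk has mass m = M·πr²/(ab) = (3.24)·π(0.0889)²/(0.566·0.409) = 0.3475 kg (same uniform areal density).
Its moment of inertia about the rotation axis (parallel-axis theorem): I_hole = (1/2)mr² + md² = (1/2)(0.3475)(0.0889)² + (0.3475)(0.0561)² = 0.0024669 kg·m².
Treating the hole as negative mass, I = I₀ − I_hole = 0.13166 − 0.0024669 = 0.1292 kg·m².

0.129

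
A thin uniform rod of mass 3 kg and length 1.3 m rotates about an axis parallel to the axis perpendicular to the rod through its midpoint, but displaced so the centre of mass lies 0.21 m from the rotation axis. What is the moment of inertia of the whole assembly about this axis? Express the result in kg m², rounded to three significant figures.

0.555

I_cm = (1/12)ML² = (1/12)(3)(1.3)² = 0.4225 kg m²; centre at d = 0.21 m, so I = I_cm + Md² gives I = 0.4225 + (3)(0.21)² = 0.5548 kg m².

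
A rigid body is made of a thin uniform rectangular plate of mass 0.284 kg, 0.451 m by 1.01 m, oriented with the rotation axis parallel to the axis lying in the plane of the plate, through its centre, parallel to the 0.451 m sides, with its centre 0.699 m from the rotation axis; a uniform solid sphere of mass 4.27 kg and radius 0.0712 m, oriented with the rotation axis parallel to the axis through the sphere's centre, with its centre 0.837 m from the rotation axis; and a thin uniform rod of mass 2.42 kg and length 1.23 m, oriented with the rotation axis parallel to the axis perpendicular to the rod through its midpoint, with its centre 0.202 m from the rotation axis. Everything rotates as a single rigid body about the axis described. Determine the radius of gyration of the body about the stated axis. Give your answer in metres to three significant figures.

0.715

Rectangular plate: I_cm = (1/12)Mb² = (1/12)(0.284)(1.01)² = 0.024142 kg m^2; centre at d = 0.699 m, so I = I_cm + Md² gives I = 0.024142 + (0.284)(0.699)² = 0.16291 kg m^2.
Solid sphere: I_cm = (2/5)MR² = (2/5)(4.27)(0.0712)² = 0.0086586 kg m^2; centre at d = 0.837 m, so I = I_cm + Md² gives I = 0.0086586 + (4.27)(0.837)² = 3.0001 kg m^2.
Thin rod: I_cm = (1/12)ML² = (1/12)(2.42)(1.23)² = 0.3051 kg m^2; centre at d = 0.202 m, so I = I_cm + Md² gives I = 0.3051 + (2.42)(0.202)² = 0.40385 kg m^2.
Total I = 3.5668 kg m^2; total mass M = 6.974 kg.
k = √(I/M) = √(3.5668/6.974) = 0.71516 m.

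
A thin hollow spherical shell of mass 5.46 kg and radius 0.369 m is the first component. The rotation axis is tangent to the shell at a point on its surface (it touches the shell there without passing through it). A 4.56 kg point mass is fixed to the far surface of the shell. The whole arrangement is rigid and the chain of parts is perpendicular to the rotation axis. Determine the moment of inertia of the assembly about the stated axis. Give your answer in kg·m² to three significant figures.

Spherical shell: I_cm = (2/3)MR² = (2/3)(5.46)(0.369)² = 0.49563 kg·m²; centre at d = 0.369 m, so the parallel axis theorem gives I = 0.49563 + (5.46)(0.369)² = 1.2391 kg·m².
Point mass: I_cm = 0; centre at d = 0.369 + 0.369 = 0.738 m, so the parallel axis theorem gives I = 0 + (4.56)(0.738)² = 2.4836 kg·m².
Total I = 1.2391 + 2.4836 = 3.7226 kg·m².

3.72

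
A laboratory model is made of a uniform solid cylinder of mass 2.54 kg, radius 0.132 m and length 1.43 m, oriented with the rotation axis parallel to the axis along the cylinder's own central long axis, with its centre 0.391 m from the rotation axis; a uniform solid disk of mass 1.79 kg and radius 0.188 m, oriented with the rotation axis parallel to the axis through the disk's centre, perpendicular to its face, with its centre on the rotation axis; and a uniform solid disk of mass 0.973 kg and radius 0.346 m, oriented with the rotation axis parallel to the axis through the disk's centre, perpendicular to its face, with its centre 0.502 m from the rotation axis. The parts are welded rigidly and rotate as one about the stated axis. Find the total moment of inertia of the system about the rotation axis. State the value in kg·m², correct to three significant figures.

Solid cylinder: I_cm = (1/2)MR² = (1/2)(2.54)(0.132)² = 0.022128 kg·m²; centre at d = 0.391 m, so I = I_cm + Md² gives I = 0.022128 + (2.54)(0.391)² = 0.41045 kg·m².
Solid disk: I_cm = (1/2)MR² = (1/2)(1.79)(0.188)² = 0.031633 kg·m²; axis through the centre, so I = 0.031633 kg·m².
Solid disk: I_cm = (1/2)MR² = (1/2)(0.973)(0.346)² = 0.058242 kg·m²; centre at d = 0.502 m, so I = I_cm + Md² gives I = 0.058242 + (0.973)(0.502)² = 0.30344 kg·m².
Total I = 0.41045 + 0.031633 + 0.30344 = 0.74552 kg·m².

0.746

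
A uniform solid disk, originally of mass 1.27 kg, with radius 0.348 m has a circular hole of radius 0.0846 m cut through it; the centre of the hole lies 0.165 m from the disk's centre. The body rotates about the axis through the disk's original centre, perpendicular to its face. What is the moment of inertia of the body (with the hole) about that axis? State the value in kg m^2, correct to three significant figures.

Unpierced body about its centre: I₀ = (1/2)MR² = (1/2)(1.27)(0.348)² = 0.076901 kg m^2.
The removed disk has mass m = M·(r/R)² = (1.27)(0.0846/0.348)² = 0.075056 kg (same uniform areal density).
Its moment of inertia about the rotation axis (parallel-axis theorem): I_hole = (1/2)mr² + md² = (1/2)(0.075056)(0.0846)² + (0.075056)(0.165)² = 0.002312 kg m^2.
Treating the hole as negative mass, I = I₀ − I_hole = 0.076901 − 0.002312 = 0.074589 kg m^2.

0.0746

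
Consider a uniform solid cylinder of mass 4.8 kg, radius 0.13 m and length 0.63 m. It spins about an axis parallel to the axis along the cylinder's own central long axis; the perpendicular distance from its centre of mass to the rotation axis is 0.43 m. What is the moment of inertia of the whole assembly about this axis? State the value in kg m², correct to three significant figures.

0.928

I_cm = (1/2)MR² = (1/2)(4.8)(0.13)² = 0.04056 kg m²; centre at d = 0.43 m, so I = I_cm + Md² gives I = 0.04056 + (4.8)(0.43)² = 0.92808 kg m².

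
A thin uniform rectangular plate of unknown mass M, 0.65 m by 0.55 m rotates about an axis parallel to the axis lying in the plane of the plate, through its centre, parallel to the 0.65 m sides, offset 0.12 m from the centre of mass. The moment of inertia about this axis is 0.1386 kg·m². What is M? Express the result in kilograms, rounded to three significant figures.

3.50

I = I_cm + Md² = (1/12)Mb² + Md² = M·[0.0833333·(0.55)² + (0.12)²] = M·0.039608.
So M = 0.1386 / 0.039608 = 3.4993 kg.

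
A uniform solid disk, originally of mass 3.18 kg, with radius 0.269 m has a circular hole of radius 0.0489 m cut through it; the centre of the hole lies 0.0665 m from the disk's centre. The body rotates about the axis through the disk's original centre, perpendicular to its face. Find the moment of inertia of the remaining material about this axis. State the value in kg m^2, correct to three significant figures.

Unpierced body about its centre: I₀ = (1/2)MR² = (1/2)(3.18)(0.269)² = 0.11505 kg m^2.
The removed disk has mass m = M·(r/R)² = (3.18)(0.0489/0.269)² = 0.10508 kg (same uniform areal density).
Its moment of inertia about the rotation axis (parallel-axis theorem): I_hole = (1/2)mr² + md² = (1/2)(0.10508)(0.0489)² + (0.10508)(0.0665)² = 0.00059035 kg m^2.
Treating the hole as negative mass, I = I₀ − I_hole = 0.11505 − 0.00059035 = 0.11446 kg m^2.

0.114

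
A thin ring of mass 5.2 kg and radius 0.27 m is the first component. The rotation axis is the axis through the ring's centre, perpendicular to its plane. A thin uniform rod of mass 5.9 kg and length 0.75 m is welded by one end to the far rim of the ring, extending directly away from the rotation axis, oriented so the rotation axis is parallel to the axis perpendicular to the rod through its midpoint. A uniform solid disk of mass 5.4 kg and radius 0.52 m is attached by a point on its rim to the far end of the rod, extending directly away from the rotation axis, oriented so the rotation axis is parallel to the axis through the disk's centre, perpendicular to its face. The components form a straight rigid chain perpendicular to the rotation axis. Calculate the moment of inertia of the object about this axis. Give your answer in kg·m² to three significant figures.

16.6

Thin ring: I_cm = MR² = (5.2)(0.27)² = 0.37908 kg·m²; axis through the centre, so I = 0.37908 kg·m².
Thin rod: I_cm = (1/12)ML² = (1/12)(5.9)(0.75)² = 0.27656 kg·m²; centre at d = 0.27 + 0.375 = 0.645 m, so the parallel axis theorem gives I = 0.27656 + (5.9)(0.645)² = 2.7311 kg·m².
Solid disk: I_cm = (1/2)MR² = (1/2)(5.4)(0.52)² = 0.73008 kg·m²; centre at d = 0.27 + 0.375 + 0.375 + 0.52 = 1.54 m, so the parallel axis theorem gives I = 0.73008 + (5.4)(1.54)² = 13.537 kg·m².
Total I = 0.37908 + 2.7311 + 13.537 = 16.647 kg·m².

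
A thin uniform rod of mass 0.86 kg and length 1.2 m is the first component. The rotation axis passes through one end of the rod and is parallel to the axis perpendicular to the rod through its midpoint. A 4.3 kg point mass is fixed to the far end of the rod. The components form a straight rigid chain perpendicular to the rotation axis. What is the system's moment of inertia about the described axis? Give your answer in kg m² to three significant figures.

6.60

Thin rod: I_cm = (1/12)ML² = (1/12)(0.86)(1.2)² = 0.1032 kg m²; centre at d = 0.6 m, so I = I_cm + Md² gives I = 0.1032 + (0.86)(0.6)² = 0.4128 kg m².
Point mass: I_cm = 0; centre at d = 0.6 + 0.6 = 1.2 m, so I = I_cm + Md² gives I = 0 + (4.3)(1.2)² = 6.192 kg m².
Total I = 0.4128 + 6.192 = 6.6048 kg m².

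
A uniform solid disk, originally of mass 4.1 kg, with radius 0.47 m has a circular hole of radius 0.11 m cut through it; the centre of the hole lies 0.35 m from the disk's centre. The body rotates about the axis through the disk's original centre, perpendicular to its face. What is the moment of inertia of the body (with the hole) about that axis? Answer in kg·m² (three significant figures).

Unpierced body about its centre: I₀ = (1/2)MR² = (1/2)(4.1)(0.47)² = 0.45284 kg·m².
The removed disk has mass m = M·(r/R)² = (4.1)(0.11/0.47)² = 0.22458 kg (same uniform areal density).
Its moment of inertia about the rotation axis (parallel-axis theorem): I_hole = (1/2)mr² + md² = (1/2)(0.22458)(0.11)² + (0.22458)(0.35)² = 0.02887 kg·m².
Treating the hole as negative mass, I = I₀ − I_hole = 0.45284 − 0.02887 = 0.42398 kg·m².

0.424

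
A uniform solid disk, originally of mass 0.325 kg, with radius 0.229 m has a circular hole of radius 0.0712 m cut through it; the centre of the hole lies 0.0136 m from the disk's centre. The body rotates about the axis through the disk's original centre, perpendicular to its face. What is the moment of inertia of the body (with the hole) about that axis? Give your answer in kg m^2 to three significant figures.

0.00844

Unpierced body about its centre: I₀ = (1/2)MR² = (1/2)(0.325)(0.229)² = 0.0085217 kg m^2.
The removed disk has mass m = M·(r/R)² = (0.325)(0.0712/0.229)² = 0.031418 kg (same uniform areal density).
Its moment of inertia about the rotation axis (parallel-axis theorem): I_hole = (1/2)mr² + md² = (1/2)(0.031418)(0.0712)² + (0.031418)(0.0136)² = 8.5446e-05 kg m^2.
Treating the hole as negative mass, I = I₀ − I_hole = 0.0085217 − 8.5446e-05 = 0.0084362 kg m^2.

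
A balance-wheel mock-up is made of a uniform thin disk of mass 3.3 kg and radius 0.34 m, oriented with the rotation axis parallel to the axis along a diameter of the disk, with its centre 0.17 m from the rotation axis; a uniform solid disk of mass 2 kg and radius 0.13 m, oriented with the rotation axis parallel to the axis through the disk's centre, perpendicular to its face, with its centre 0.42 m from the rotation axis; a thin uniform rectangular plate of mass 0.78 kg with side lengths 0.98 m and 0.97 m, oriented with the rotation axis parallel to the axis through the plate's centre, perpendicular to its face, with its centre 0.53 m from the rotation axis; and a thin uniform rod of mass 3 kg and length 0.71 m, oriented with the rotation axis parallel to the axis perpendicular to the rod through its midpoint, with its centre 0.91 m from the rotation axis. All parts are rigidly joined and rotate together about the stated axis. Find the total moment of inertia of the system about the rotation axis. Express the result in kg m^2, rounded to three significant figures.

3.51

Thin disk: I_cm = (1/4)MR² = (1/4)(3.3)(0.34)² = 0.09537 kg m^2; centre at d = 0.17 m, so I = I_cm + Md² gives I = 0.09537 + (3.3)(0.17)² = 0.19074 kg m^2.
Solid disk: I_cm = (1/2)MR² = (1/2)(2)(0.13)² = 0.0169 kg m^2; centre at d = 0.42 m, so I = I_cm + Md² gives I = 0.0169 + (2)(0.42)² = 0.3697 kg m^2.
Rectangular plate: I_cm = (1/12)M(a²+b²) = (1/12)(0.78)[(0.98)² + (0.97)²] = 0.12358 kg m^2; centre at d = 0.53 m, so I = I_cm + Md² gives I = 0.12358 + (0.78)(0.53)² = 0.34269 kg m^2.
Thin rod: I_cm = (1/12)ML² = (1/12)(3)(0.71)² = 0.12602 kg m^2; centre at d = 0.91 m, so I = I_cm + Md² gives I = 0.12602 + (3)(0.91)² = 2.6103 kg m^2.
Total I = 0.19074 + 0.3697 + 0.34269 + 2.6103 = 3.5135 kg m^2.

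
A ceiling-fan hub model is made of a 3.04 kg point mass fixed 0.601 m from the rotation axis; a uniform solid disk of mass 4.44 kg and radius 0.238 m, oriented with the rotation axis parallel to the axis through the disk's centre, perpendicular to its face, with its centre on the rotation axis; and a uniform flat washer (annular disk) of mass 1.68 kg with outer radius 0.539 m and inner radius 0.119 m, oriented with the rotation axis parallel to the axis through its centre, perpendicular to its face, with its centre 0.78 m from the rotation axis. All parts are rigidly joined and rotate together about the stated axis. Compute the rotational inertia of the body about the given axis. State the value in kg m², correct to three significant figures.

Point mass: I_cm = 0; centre at d = 0.601 m, so I = I_cm + Md² gives I = 0 + (3.04)(0.601)² = 1.0981 kg m².
Solid disk: I_cm = (1/2)MR² = (1/2)(4.44)(0.238)² = 0.12575 kg m²; axis through the centre, so I = 0.12575 kg m².
Annular disk: I_cm = (1/2)M(R²+r²) = (1/2)(1.68)[(0.539)² + (0.119)²] = 0.25593 kg m²; centre at d = 0.78 m, so I = I_cm + Md² gives I = 0.25593 + (1.68)(0.78)² = 1.278 kg m².
Total I = 1.0981 + 0.12575 + 1.278 = 2.5018 kg m².

2.50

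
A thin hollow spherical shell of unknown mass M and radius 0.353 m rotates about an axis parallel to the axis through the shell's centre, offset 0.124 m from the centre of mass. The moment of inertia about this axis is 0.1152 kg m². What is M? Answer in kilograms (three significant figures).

I = I_cm + Md² = (2/3)MR² + Md² = M·[0.666667·(0.353)² + (0.124)²] = M·0.098449.
So M = 0.1152 / 0.098449 = 1.1702 kg.

1.17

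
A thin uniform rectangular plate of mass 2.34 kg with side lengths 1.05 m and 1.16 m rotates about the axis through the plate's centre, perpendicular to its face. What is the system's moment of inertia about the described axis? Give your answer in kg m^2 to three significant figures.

0.477

I_cm = (1/12)M(a²+b²) = (1/12)(2.34)[(1.05)² + (1.16)²] = 0.47738 kg m^2; axis through the centre, so I = 0.47738 kg m^2.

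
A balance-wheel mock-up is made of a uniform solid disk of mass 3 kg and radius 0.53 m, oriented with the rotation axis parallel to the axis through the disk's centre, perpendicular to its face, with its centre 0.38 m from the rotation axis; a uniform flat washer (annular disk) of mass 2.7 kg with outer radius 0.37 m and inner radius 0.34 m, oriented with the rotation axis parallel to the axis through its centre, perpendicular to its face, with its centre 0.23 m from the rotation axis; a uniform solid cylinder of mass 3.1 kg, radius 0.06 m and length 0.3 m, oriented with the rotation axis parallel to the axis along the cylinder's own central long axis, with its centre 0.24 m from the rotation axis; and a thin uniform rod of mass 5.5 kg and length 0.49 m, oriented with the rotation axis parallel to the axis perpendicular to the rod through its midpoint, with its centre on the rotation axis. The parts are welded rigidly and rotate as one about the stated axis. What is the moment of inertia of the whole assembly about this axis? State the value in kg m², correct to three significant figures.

1.63

Solid disk: I_cm = (1/2)MR² = (1/2)(3)(0.53)² = 0.42135 kg m²; centre at d = 0.38 m, so I = I_cm + Md² gives I = 0.42135 + (3)(0.38)² = 0.85455 kg m².
Annular disk: I_cm = (1/2)M(R²+r²) = (1/2)(2.7)[(0.37)² + (0.34)²] = 0.34088 kg m²; centre at d = 0.23 m, so I = I_cm + Md² gives I = 0.34088 + (2.7)(0.23)² = 0.48371 kg m².
Solid cylinder: I_cm = (1/2)MR² = (1/2)(3.1)(0.06)² = 0.00558 kg m²; centre at d = 0.24 m, so I = I_cm + Md² gives I = 0.00558 + (3.1)(0.24)² = 0.18414 kg m².
Thin rod: I_cm = (1/12)ML² = (1/12)(5.5)(0.49)² = 0.11005 kg m²; axis through the centre, so I = 0.11005 kg m².
Total I = 0.85455 + 0.48371 + 0.18414 + 0.11005 = 1.6324 kg m².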